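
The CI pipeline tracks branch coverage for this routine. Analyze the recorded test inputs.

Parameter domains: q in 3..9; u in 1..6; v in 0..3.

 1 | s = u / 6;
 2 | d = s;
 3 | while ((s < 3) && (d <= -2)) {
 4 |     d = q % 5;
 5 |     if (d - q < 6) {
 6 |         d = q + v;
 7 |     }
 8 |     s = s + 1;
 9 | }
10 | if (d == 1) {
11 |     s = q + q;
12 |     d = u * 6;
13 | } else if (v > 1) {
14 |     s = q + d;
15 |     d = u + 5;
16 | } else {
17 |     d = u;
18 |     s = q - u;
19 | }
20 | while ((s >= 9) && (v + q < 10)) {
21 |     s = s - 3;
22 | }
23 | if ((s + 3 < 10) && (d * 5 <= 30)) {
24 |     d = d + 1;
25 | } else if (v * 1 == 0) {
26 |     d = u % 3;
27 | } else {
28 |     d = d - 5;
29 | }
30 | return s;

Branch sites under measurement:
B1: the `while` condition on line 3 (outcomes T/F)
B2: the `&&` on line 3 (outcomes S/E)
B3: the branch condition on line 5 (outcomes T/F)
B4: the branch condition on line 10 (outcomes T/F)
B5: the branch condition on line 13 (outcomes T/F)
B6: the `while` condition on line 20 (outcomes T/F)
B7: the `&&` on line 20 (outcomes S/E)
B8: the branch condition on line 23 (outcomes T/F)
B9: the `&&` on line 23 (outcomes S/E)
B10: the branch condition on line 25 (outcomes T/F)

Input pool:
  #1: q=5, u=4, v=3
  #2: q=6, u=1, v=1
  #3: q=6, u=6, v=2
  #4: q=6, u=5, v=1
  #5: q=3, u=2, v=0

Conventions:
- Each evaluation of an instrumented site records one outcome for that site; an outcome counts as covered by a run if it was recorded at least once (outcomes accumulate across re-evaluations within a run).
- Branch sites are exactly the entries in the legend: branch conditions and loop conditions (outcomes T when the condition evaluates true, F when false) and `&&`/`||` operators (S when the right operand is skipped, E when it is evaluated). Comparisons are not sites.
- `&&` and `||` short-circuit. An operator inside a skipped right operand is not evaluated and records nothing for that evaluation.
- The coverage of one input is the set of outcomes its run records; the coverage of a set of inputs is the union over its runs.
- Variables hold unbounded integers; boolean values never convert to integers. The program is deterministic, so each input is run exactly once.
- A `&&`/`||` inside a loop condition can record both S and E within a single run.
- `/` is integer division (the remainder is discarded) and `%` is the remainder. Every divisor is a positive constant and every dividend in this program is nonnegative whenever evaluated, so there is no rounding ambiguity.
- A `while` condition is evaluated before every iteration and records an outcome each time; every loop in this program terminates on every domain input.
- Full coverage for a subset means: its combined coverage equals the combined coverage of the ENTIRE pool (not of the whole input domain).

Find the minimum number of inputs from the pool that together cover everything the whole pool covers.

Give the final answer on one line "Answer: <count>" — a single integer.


run #1 (q=5, u=4, v=3) runs B2->E, B1->F, B4->F, B5->T, B7->S, B6->F, B9->E, B8->F, B10->F; records B1=F, B2=E, B4=F, B5=T, B6=F, B7=S, B8=F, B9=E, B10=F
run #2 (q=6, u=1, v=1) runs B2->E, B1->F, B4->F, B5->F, B7->S, B6->F, B9->E, B8->T; records B1=F, B2=E, B4=F, B5=F, B6=F, B7=S, B8=T, B9=E
run #3 (q=6, u=6, v=2) runs B2->E, B1->F, B4->T, B7->E, B6->T, B7->E, B6->T, B7->S, B6->F, B9->E, B8->F, B10->F; records B1=F, B2=E, B4=T, B6=T, B6=F, B7=S, B7=E, B8=F, B9=E, B10=F
run #4 (q=6, u=5, v=1) runs B2->E, B1->F, B4->F, B5->F, B7->S, B6->F, B9->E, B8->T; records B1=F, B2=E, B4=F, B5=F, B6=F, B7=S, B8=T, B9=E
run #5 (q=3, u=2, v=0) runs B2->E, B1->F, B4->F, B5->F, B7->S, B6->F, B9->E, B8->T; records B1=F, B2=E, B4=F, B5=F, B6=F, B7=S, B8=T, B9=E
the full pool covers 14 outcomes: B1=F, B2=E, B4=T, B4=F, B5=T, B5=F, B6=T, B6=F, B7=S, B7=E, B8=T, B8=F, B9=E, B10=F
no size-1 subset reaches all 14 outcomes (best union: 10/14)
no size-2 subset reaches all 14 outcomes (best union: 13/14)
size 3: inputs {1, 2, 3} cover all 14 outcomes, and no lexicographically smaller subset of this size does
Answer: 3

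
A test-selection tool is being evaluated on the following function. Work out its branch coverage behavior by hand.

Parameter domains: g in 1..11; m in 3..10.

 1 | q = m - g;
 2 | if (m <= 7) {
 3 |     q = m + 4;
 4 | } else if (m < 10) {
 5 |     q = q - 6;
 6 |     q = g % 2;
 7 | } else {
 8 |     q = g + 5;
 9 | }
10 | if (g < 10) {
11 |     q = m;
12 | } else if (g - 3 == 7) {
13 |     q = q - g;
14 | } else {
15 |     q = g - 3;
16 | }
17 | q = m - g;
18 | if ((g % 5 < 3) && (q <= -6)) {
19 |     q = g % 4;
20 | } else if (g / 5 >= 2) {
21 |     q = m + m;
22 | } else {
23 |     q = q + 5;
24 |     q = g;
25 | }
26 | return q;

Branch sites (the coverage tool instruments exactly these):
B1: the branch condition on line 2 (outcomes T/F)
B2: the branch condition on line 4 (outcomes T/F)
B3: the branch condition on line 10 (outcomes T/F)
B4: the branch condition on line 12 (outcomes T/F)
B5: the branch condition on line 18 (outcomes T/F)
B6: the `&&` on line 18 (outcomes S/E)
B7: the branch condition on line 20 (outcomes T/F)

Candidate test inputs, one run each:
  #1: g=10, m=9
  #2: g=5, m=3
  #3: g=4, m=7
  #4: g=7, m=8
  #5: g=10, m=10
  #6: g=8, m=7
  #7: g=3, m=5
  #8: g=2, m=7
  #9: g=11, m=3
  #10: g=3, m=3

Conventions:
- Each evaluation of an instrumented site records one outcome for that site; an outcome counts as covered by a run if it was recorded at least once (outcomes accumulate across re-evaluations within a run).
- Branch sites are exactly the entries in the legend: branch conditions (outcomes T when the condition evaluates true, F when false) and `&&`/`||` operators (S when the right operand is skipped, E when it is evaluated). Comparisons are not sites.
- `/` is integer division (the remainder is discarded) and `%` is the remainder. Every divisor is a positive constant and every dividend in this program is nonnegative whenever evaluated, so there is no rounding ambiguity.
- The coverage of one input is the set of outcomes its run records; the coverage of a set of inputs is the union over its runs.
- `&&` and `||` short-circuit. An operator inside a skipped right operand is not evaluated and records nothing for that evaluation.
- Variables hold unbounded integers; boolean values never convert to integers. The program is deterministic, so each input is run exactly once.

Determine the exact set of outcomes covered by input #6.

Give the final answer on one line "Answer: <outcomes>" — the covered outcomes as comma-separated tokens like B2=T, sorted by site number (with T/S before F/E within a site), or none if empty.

Tracing the run of input #6 (g=8, m=7):
  B1->T, B3->T, B6->S, B5->F, B7->F
collecting distinct outcomes: B1=T, B3=T, B5=F, B6=S, B7=F

Answer: B1=T, B3=T, B5=F, B6=S, B7=F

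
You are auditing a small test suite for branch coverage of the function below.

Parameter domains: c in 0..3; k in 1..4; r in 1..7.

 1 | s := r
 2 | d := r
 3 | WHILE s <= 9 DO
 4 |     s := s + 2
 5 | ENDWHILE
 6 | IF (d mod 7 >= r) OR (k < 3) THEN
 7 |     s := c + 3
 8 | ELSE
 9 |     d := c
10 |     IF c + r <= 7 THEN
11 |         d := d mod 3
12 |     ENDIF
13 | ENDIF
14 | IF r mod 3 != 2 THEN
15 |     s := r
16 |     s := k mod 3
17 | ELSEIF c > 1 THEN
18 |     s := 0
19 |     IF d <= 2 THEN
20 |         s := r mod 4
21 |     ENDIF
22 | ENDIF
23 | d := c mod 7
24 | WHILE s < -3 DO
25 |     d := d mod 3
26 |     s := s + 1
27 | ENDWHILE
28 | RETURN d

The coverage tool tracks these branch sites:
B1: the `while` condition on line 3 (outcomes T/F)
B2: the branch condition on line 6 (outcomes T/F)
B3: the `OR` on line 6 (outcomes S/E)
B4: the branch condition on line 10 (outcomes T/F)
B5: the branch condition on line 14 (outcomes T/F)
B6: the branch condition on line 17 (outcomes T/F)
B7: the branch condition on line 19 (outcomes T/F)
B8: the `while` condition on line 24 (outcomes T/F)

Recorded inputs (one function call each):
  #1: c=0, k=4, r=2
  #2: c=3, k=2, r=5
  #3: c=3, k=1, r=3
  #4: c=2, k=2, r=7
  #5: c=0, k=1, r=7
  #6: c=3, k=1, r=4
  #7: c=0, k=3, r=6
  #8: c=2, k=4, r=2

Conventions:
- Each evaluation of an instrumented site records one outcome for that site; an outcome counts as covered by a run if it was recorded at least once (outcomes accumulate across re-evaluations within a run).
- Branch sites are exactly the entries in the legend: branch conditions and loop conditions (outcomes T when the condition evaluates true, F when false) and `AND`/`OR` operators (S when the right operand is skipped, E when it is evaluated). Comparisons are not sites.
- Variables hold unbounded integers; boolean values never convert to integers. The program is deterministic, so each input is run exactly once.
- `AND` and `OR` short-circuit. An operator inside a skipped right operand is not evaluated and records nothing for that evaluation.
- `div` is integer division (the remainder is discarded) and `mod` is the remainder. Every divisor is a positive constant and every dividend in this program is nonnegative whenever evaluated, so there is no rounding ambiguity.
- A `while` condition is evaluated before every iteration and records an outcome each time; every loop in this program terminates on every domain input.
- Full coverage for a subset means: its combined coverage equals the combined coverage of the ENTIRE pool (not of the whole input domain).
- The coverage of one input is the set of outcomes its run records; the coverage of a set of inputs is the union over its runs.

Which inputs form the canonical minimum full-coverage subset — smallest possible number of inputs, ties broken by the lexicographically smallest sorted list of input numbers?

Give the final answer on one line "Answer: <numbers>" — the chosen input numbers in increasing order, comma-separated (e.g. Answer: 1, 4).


input #1 (c=0, k=4, r=2): events B1->T, B1->T, B1->T, B1->T, B1->F, B3->S, B2->T, B5->F, B6->F, B8->F; covers B1=T, B1=F, B2=T, B3=S, B5=F, B6=F, B8=F
input #2 (c=3, k=2, r=5): events B1->T, B1->T, B1->T, B1->F, B3->S, B2->T, B5->F, B6->T, B7->F, B8->F; covers B1=T, B1=F, B2=T, B3=S, B5=F, B6=T, B7=F, B8=F
input #3 (c=3, k=1, r=3): events B1->T, B1->T, B1->T, B1->T, B1->F, B3->S, B2->T, B5->T, B8->F; covers B1=T, B1=F, B2=T, B3=S, B5=T, B8=F
input #4 (c=2, k=2, r=7): events B1->T, B1->T, B1->F, B3->E, B2->T, B5->T, B8->F; covers B1=T, B1=F, B2=T, B3=E, B5=T, B8=F
input #5 (c=0, k=1, r=7): events B1->T, B1->T, B1->F, B3->E, B2->T, B5->T, B8->F; covers B1=T, B1=F, B2=T, B3=E, B5=T, B8=F
input #6 (c=3, k=1, r=4): events B1->T, B1->T, B1->T, B1->F, B3->S, B2->T, B5->T, B8->F; covers B1=T, B1=F, B2=T, B3=S, B5=T, B8=F
input #7 (c=0, k=3, r=6): events B1->T, B1->T, B1->F, B3->S, B2->T, B5->T, B8->F; covers B1=T, B1=F, B2=T, B3=S, B5=T, B8=F
input #8 (c=2, k=4, r=2): events B1->T, B1->T, B1->T, B1->T, B1->F, B3->S, B2->T, B5->F, B6->T, B7->T, B8->F; covers B1=T, B1=F, B2=T, B3=S, B5=F, B6=T, B7=T, B8=F
union over all inputs: B1=T, B1=F, B2=T, B3=S, B3=E, B5=T, B5=F, B6=T, B6=F, B7=T, B7=F, B8=F (12 outcomes)
size 1 is not enough: best union over all size-1 subsets is 8/12
size 2 is not enough: best union over all size-2 subsets is 10/12
size 3 is not enough: best union over all size-3 subsets is 11/12
size 4: inputs {1, 2, 4, 8} cover all 12 outcomes, and no lexicographically smaller subset of this size does
Answer: 1, 2, 4, 8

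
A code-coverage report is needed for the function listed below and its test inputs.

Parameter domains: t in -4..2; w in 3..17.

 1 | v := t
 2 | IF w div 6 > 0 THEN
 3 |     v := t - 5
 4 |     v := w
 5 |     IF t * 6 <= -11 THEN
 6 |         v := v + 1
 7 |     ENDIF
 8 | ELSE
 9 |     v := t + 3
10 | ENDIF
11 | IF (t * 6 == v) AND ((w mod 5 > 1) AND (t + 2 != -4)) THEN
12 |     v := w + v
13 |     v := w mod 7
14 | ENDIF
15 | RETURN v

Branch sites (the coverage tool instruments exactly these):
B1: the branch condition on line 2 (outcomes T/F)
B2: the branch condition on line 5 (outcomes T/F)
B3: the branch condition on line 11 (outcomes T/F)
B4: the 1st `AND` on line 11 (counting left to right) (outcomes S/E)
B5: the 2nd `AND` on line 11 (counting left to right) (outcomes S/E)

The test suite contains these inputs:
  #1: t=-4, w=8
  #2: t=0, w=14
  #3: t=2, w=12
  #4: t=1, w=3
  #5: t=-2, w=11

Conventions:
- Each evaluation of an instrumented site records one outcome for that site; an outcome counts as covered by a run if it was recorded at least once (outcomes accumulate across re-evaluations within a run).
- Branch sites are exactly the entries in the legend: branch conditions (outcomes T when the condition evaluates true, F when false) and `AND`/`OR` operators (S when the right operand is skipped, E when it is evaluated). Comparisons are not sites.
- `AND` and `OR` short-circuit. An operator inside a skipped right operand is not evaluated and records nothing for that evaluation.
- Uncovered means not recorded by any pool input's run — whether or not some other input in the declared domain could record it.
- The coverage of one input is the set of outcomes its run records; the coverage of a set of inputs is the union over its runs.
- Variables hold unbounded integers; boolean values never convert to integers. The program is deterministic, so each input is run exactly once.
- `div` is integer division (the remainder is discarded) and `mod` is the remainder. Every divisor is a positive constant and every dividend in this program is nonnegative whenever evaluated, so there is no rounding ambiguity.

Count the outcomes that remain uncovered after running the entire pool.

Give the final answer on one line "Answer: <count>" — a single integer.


input #1, t=-4, w=8: events B1->T, B2->T, B4->S, B3->F; outcomes B1=T, B2=T, B3=F, B4=S
input #2, t=0, w=14: events B1->T, B2->F, B4->S, B3->F; outcomes B1=T, B2=F, B3=F, B4=S
input #3, t=2, w=12: events B1->T, B2->F, B4->E, B5->E, B3->T; outcomes B1=T, B2=F, B3=T, B4=E, B5=E
input #4, t=1, w=3: events B1->F, B4->S, B3->F; outcomes B1=F, B3=F, B4=S
input #5, t=-2, w=11: events B1->T, B2->T, B4->S, B3->F; outcomes B1=T, B2=T, B3=F, B4=S
union over the pool: B1=T, B1=F, B2=T, B2=F, B3=T, B3=F, B4=S, B4=E, B5=E
uncovered (1 of 10): B5=S
Answer: 1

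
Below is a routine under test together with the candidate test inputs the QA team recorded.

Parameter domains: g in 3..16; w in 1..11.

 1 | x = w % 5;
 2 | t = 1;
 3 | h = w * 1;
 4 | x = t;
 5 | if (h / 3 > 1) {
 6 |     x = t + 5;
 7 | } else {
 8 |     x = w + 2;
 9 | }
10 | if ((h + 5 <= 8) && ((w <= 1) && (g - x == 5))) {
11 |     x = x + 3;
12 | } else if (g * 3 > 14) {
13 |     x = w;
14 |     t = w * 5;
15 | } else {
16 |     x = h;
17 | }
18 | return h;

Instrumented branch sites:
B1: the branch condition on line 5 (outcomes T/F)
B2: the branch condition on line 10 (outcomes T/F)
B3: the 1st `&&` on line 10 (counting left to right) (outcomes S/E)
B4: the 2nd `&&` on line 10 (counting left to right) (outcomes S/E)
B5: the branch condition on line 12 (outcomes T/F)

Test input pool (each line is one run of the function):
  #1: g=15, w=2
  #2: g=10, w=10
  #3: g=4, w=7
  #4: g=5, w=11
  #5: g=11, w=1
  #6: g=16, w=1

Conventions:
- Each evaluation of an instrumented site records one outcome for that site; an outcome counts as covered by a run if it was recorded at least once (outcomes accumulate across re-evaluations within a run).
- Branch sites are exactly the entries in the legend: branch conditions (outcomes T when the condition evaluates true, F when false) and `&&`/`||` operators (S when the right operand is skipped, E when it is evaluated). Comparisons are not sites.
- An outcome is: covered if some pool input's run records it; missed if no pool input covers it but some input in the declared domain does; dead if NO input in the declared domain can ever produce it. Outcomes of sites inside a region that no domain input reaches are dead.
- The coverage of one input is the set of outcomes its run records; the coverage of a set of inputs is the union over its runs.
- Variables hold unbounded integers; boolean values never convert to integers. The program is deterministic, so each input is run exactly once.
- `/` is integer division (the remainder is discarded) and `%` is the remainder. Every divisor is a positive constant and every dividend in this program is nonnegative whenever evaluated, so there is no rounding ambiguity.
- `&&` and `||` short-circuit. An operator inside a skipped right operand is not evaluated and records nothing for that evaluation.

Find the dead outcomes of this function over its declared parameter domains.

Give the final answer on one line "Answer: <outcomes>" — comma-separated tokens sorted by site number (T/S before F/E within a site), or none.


checking every outcome against all 154 domain inputs:
  reachable outcomes have witnesses, e.g. B1=T (e.g. g=3, w=6), B1=F (e.g. g=3, w=1), B2=T (e.g. g=8, w=1), B2=F (e.g. g=3, w=1)
Answer: none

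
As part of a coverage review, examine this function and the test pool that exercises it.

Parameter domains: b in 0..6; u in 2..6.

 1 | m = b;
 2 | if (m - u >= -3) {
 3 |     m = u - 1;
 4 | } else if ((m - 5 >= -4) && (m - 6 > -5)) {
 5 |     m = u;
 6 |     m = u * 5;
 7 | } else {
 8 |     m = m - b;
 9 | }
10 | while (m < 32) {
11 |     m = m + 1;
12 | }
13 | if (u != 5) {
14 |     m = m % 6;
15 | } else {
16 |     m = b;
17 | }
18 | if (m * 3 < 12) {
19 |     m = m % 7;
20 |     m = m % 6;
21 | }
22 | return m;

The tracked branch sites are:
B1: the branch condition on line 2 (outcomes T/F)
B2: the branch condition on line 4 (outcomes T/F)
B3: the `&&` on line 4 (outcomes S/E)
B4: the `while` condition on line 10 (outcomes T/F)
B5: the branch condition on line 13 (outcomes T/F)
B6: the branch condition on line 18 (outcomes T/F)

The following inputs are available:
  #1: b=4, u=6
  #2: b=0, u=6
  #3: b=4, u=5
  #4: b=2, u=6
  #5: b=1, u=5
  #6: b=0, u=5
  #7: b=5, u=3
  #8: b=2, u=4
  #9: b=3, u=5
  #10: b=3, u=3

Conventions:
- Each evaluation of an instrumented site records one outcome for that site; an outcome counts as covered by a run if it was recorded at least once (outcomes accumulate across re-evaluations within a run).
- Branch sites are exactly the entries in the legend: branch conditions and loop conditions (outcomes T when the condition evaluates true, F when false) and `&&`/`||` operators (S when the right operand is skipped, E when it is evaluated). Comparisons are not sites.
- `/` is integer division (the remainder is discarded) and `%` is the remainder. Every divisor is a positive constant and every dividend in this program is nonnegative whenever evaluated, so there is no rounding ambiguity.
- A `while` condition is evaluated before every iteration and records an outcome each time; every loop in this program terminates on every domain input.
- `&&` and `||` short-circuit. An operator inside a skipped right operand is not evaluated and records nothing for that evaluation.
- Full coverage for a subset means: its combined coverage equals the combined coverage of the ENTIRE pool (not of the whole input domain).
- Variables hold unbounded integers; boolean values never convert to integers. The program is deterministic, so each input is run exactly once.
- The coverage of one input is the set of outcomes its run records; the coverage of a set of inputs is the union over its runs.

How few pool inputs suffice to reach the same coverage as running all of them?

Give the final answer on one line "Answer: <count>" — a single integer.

input #1 (b=4, u=6): events B1->T, B4->T, B4->T, B4->T, B4->T, B4->T, B4->T, B4->T, B4->T, B4->T, B4->T, B4->T, B4->T, B4->T, ...; covers B1=T, B4=T, B4=F, B5=T, B6=T
input #2 (b=0, u=6): events B1->F, B3->S, B2->F, B4->T, B4->T, B4->T, B4->T, B4->T, B4->T, B4->T, B4->T, B4->T, B4->T, B4->T, ...; covers B1=F, B2=F, B3=S, B4=T, B4=F, B5=T, B6=T
input #3 (b=4, u=5): events B1->T, B4->T, B4->T, B4->T, B4->T, B4->T, B4->T, B4->T, B4->T, B4->T, B4->T, B4->T, B4->T, B4->T, ...; covers B1=T, B4=T, B4=F, B5=F, B6=F
input #4 (b=2, u=6): events B1->F, B3->E, B2->T, B4->T, B4->T, B4->F, B5->T, B6->T; covers B1=F, B2=T, B3=E, B4=T, B4=F, B5=T, B6=T
input #5 (b=1, u=5): events B1->F, B3->E, B2->F, B4->T, B4->T, B4->T, B4->T, B4->T, B4->T, B4->T, B4->T, B4->T, B4->T, B4->T, ...; covers B1=F, B2=F, B3=E, B4=T, B4=F, B5=F, B6=T
input #6 (b=0, u=5): events B1->F, B3->S, B2->F, B4->T, B4->T, B4->T, B4->T, B4->T, B4->T, B4->T, B4->T, B4->T, B4->T, B4->T, ...; covers B1=F, B2=F, B3=S, B4=T, B4=F, B5=F, B6=T
input #7 (b=5, u=3): events B1->T, B4->T, B4->T, B4->T, B4->T, B4->T, B4->T, B4->T, B4->T, B4->T, B4->T, B4->T, B4->T, B4->T, ...; covers B1=T, B4=T, B4=F, B5=T, B6=T
input #8 (b=2, u=4): events B1->T, B4->T, B4->T, B4->T, B4->T, B4->T, B4->T, B4->T, B4->T, B4->T, B4->T, B4->T, B4->T, B4->T, ...; covers B1=T, B4=T, B4=F, B5=T, B6=T
input #9 (b=3, u=5): events B1->T, B4->T, B4->T, B4->T, B4->T, B4->T, B4->T, B4->T, B4->T, B4->T, B4->T, B4->T, B4->T, B4->T, ...; covers B1=T, B4=T, B4=F, B5=F, B6=T
input #10 (b=3, u=3): events B1->T, B4->T, B4->T, B4->T, B4->T, B4->T, B4->T, B4->T, B4->T, B4->T, B4->T, B4->T, B4->T, B4->T, ...; covers B1=T, B4=T, B4=F, B5=T, B6=T
together the pool reaches 12 outcomes: B1=T, B1=F, B2=T, B2=F, B3=S, B3=E, B4=T, B4=F, B5=T, B5=F, B6=T, B6=F
no size-1 subset reaches all 12 outcomes (best union: 7/12)
no size-2 subset reaches all 12 outcomes (best union: 10/12)
the canonical winner is {2, 3, 4}: size 3, full 12-outcome coverage, earliest index list among size-3 covers

Answer: 3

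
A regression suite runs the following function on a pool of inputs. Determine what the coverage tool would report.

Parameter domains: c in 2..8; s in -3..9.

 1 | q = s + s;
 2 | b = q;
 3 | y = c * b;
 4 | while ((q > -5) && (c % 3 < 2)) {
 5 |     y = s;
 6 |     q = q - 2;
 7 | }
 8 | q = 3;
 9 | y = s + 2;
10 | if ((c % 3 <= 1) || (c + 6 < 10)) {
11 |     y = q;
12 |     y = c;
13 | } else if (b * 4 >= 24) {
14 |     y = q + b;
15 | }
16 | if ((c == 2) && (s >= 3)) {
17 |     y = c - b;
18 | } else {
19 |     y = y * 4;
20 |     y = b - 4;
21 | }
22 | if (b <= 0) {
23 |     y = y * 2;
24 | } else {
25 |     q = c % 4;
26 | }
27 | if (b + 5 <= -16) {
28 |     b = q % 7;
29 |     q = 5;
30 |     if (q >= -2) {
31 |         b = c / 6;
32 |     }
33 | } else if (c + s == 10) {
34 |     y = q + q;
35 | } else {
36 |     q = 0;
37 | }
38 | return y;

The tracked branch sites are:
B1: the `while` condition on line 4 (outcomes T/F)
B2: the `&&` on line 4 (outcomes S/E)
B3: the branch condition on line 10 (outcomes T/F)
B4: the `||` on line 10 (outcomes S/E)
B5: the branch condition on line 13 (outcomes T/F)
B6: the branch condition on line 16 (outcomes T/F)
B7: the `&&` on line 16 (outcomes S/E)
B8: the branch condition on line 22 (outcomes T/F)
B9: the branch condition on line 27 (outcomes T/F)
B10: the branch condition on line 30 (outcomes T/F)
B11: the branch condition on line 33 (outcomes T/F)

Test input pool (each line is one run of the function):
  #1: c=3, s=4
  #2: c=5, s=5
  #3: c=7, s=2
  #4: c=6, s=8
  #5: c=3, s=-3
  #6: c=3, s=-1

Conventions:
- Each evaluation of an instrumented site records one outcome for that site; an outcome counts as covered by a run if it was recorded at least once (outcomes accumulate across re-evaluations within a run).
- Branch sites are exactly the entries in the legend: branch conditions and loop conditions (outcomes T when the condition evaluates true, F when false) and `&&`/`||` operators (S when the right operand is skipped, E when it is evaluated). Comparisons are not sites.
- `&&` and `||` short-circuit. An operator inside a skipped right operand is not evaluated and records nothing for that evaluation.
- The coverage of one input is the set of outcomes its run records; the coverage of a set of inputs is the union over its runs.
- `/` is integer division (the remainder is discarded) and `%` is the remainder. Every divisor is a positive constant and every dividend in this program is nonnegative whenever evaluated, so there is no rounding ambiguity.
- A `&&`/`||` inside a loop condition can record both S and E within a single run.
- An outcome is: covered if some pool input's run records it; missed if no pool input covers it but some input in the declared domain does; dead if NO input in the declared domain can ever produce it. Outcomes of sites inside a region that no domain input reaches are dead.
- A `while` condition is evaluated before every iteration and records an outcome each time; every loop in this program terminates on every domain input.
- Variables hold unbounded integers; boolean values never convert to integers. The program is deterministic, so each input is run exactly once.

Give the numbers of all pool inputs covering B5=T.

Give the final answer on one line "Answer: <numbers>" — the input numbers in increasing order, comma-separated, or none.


input #1 (c=3, s=4): misses B5=T
input #2 (c=5, s=5): covers B5=T
input #3 (c=7, s=2): misses B5=T
input #4 (c=6, s=8): misses B5=T
input #5 (c=3, s=-3): misses B5=T
input #6 (c=3, s=-1): misses B5=T
Answer: 2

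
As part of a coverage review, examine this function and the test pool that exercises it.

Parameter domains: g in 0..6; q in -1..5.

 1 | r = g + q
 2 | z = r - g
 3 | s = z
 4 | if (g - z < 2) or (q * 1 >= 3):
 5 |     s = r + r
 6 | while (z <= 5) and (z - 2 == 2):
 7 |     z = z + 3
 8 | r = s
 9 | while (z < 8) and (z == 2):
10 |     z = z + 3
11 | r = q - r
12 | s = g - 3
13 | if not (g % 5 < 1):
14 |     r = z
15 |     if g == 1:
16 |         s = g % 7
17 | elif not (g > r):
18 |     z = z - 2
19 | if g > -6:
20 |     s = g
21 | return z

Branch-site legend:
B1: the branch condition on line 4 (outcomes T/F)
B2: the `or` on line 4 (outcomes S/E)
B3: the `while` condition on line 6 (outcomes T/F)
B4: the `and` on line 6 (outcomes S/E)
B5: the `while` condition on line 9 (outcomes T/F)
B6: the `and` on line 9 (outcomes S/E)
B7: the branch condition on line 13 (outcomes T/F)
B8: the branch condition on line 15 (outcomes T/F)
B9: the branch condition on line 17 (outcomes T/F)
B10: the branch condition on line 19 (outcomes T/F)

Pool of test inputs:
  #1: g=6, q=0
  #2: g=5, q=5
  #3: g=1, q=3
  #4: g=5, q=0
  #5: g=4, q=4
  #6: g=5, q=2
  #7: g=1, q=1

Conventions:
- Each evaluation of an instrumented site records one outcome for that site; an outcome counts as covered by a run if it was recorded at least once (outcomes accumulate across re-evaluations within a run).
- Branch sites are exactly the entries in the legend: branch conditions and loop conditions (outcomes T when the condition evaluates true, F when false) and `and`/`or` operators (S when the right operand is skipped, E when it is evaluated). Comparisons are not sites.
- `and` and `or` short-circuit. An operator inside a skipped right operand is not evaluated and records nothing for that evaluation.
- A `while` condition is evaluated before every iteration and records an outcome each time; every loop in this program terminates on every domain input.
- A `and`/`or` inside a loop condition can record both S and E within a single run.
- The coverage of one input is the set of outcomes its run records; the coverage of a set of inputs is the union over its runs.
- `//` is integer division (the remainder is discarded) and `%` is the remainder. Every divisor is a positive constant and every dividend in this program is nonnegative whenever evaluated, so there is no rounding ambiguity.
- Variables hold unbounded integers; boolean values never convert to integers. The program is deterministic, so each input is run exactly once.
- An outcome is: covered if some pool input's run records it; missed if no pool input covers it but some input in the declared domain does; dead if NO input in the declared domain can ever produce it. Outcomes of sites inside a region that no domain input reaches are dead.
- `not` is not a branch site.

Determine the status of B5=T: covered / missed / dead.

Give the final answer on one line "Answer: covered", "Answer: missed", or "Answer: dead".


B5=T is recorded by pool input(s) 6 -> covered
Answer: covered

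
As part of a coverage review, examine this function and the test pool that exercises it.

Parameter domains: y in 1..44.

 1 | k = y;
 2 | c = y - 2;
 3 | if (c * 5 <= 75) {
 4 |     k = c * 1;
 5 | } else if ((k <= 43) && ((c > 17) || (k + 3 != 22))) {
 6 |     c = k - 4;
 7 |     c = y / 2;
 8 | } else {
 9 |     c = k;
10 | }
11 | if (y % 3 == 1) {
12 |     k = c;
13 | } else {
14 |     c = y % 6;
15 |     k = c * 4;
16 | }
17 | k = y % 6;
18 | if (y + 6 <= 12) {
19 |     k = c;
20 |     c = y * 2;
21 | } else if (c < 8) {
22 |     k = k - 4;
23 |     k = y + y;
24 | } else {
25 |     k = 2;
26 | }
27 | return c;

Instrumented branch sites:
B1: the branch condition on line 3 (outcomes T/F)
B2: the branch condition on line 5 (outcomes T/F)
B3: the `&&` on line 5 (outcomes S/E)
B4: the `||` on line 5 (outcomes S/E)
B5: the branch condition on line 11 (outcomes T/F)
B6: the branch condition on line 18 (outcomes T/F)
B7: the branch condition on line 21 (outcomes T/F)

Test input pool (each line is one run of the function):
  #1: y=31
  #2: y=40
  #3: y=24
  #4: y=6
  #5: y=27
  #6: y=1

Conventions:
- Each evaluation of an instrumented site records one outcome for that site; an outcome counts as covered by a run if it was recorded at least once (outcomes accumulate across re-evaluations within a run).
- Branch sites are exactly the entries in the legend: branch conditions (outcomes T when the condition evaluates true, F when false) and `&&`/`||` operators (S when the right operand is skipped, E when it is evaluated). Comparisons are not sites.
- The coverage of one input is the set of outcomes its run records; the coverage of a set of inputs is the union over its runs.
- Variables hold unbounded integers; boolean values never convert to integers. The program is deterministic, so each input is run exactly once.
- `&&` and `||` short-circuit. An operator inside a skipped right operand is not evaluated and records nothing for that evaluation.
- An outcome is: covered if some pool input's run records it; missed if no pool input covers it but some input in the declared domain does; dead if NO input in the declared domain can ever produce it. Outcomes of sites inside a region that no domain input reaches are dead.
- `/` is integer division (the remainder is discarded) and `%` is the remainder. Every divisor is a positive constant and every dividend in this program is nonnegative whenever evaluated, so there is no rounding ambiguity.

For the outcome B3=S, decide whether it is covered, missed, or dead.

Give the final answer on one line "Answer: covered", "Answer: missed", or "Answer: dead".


no pool input records B3=S
but domain input (y=44) does record it -> reachable, so missed
Answer: missed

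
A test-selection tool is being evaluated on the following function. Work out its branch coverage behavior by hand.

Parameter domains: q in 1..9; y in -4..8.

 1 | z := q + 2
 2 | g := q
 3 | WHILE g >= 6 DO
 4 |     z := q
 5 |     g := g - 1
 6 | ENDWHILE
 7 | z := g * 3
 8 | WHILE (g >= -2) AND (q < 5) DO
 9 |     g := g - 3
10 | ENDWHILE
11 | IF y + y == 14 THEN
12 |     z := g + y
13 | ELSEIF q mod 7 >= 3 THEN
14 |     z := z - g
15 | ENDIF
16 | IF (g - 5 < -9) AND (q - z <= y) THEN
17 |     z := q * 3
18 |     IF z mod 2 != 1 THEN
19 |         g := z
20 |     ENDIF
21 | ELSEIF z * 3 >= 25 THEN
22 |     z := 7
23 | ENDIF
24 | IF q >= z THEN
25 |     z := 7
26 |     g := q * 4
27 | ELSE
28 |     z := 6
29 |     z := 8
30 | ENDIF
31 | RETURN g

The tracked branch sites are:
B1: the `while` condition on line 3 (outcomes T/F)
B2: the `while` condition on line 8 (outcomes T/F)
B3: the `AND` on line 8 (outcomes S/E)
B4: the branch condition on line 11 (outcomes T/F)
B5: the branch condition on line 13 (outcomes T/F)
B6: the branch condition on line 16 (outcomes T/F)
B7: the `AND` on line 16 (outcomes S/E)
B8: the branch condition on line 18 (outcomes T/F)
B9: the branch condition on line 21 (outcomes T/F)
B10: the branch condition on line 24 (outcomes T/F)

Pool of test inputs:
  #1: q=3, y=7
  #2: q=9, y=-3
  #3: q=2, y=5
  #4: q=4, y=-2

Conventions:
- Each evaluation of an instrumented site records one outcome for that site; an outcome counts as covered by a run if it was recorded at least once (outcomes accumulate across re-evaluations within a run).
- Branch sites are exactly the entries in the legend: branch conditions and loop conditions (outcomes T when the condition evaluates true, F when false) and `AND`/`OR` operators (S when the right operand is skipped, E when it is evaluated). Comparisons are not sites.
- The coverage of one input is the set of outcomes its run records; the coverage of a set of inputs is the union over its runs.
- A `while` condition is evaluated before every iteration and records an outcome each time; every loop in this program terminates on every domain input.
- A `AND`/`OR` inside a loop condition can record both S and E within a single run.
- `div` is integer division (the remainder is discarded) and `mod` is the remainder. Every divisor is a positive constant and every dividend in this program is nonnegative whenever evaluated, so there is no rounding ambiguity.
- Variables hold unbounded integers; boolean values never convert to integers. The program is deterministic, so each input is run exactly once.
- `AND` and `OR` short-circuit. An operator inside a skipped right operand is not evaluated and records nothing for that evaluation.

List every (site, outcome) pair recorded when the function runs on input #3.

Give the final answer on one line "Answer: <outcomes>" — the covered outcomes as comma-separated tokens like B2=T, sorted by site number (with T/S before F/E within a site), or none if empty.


Simulating input #3 (q=2, y=5) step by step:
  B1->F, B3->E, B2->T, B3->E, B2->T, B3->S, B2->F, B4->F, B5->F, B7->S
  B6->F, B9->F, B10->F
deduplicating events, the covered set is: B1=F, B2=T, B2=F, B3=S, B3=E, B4=F, B5=F, B6=F, B7=S, B9=F, B10=F
Answer: B1=F, B2=T, B2=F, B3=S, B3=E, B4=F, B5=F, B6=F, B7=S, B9=F, B10=F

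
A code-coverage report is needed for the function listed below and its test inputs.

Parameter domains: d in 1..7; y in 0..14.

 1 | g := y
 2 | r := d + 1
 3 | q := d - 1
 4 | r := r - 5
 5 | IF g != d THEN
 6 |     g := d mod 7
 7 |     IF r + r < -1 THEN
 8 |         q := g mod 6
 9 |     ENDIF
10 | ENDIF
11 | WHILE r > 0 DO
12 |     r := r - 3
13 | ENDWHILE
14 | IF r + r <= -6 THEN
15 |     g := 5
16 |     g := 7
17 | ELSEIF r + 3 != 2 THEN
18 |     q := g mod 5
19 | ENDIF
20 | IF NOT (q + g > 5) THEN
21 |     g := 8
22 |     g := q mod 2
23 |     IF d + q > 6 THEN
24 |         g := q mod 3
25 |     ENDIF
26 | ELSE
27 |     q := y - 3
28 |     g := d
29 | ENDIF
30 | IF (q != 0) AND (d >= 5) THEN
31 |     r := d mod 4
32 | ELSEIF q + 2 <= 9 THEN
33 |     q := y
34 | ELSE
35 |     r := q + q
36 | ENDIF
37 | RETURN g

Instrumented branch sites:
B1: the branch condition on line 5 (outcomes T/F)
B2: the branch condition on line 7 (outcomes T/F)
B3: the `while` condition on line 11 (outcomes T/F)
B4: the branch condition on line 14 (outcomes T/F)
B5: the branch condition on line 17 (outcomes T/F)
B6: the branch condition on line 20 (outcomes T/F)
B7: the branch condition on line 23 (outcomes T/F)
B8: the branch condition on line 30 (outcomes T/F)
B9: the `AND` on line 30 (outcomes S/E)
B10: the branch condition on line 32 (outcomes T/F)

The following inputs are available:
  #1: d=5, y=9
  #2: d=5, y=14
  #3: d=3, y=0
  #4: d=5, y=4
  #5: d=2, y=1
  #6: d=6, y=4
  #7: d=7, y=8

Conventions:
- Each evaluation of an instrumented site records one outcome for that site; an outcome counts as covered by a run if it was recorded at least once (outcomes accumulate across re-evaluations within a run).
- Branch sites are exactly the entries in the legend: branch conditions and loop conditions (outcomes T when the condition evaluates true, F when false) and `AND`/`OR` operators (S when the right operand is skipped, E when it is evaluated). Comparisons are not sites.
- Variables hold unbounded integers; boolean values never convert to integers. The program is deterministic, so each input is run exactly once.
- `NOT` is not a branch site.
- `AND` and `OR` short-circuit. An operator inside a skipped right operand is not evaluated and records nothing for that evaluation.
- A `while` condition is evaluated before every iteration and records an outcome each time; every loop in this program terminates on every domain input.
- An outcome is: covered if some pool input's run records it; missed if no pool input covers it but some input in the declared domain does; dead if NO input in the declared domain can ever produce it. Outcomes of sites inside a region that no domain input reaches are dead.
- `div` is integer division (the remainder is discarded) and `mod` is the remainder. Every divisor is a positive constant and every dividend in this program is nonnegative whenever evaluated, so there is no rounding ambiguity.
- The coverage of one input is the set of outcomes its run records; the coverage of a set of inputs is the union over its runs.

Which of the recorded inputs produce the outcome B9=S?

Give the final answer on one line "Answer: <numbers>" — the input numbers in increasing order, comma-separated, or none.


input #1 (d=5, y=9): records B9=S
input #2 (d=5, y=14): records B9=S
input #3 (d=3, y=0): does not record B9=S
input #4 (d=5, y=4): records B9=S
input #5 (d=2, y=1): does not record B9=S
input #6 (d=6, y=4): does not record B9=S
input #7 (d=7, y=8): records B9=S
Answer: 1, 2, 4, 7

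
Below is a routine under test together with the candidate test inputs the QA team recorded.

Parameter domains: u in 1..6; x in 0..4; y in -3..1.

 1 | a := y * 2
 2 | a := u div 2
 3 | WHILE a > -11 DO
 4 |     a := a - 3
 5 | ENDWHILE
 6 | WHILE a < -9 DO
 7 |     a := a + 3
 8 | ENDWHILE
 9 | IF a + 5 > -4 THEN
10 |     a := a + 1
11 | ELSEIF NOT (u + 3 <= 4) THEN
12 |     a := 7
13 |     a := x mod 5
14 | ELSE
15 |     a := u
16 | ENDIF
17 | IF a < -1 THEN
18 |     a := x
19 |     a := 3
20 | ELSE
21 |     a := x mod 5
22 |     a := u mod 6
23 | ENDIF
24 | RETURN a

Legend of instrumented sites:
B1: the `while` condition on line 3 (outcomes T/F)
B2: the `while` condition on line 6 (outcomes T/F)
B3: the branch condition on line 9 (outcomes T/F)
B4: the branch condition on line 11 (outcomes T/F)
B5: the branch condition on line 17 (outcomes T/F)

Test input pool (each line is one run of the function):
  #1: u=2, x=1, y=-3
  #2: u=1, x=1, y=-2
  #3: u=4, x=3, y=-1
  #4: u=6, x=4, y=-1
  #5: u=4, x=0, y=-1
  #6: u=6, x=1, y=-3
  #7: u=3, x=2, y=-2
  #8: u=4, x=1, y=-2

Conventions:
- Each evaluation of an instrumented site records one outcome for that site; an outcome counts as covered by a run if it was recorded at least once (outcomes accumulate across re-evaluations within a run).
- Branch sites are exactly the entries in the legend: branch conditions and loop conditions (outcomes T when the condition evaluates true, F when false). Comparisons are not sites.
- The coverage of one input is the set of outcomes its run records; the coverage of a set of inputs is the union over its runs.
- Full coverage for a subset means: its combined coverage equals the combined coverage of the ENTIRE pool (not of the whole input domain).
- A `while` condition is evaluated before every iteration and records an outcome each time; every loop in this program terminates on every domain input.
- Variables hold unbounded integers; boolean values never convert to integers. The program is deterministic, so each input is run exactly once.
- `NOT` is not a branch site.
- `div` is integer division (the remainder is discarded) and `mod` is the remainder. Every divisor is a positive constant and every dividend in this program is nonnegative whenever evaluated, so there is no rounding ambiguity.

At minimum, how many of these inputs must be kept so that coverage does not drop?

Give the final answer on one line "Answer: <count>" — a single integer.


#1 (u=2, x=1, y=-3) -> B1->T, B1->T, B1->T, B1->T, B1->F, B2->T, B2->F, B3->T, B5->T; covered: B1=T, B1=F, B2=T, B2=F, B3=T, B5=T
#2 (u=1, x=1, y=-2) -> B1->T, B1->T, B1->T, B1->T, B1->F, B2->T, B2->F, B3->F, B4->F, B5->F; covered: B1=T, B1=F, B2=T, B2=F, B3=F, B4=F, B5=F
#3 (u=4, x=3, y=-1) -> B1->T, B1->T, B1->T, B1->T, B1->T, B1->F, B2->T, B2->T, B2->F, B3->T, B5->T; covered: B1=T, B1=F, B2=T, B2=F, B3=T, B5=T
#4 (u=6, x=4, y=-1) -> B1->T, B1->T, B1->T, B1->T, B1->T, B1->F, B2->T, B2->F, B3->F, B4->T, B5->F; covered: B1=T, B1=F, B2=T, B2=F, B3=F, B4=T, B5=F
#5 (u=4, x=0, y=-1) -> B1->T, B1->T, B1->T, B1->T, B1->T, B1->F, B2->T, B2->T, B2->F, B3->T, B5->T; covered: B1=T, B1=F, B2=T, B2=F, B3=T, B5=T
#6 (u=6, x=1, y=-3) -> B1->T, B1->T, B1->T, B1->T, B1->T, B1->F, B2->T, B2->F, B3->F, B4->T, B5->F; covered: B1=T, B1=F, B2=T, B2=F, B3=F, B4=T, B5=F
#7 (u=3, x=2, y=-2) -> B1->T, B1->T, B1->T, B1->T, B1->F, B2->T, B2->F, B3->T, B5->T; covered: B1=T, B1=F, B2=T, B2=F, B3=T, B5=T
#8 (u=4, x=1, y=-2) -> B1->T, B1->T, B1->T, B1->T, B1->T, B1->F, B2->T, B2->T, B2->F, B3->T, B5->T; covered: B1=T, B1=F, B2=T, B2=F, B3=T, B5=T
together the pool reaches 10 outcomes: B1=T, B1=F, B2=T, B2=F, B3=T, B3=F, B4=T, B4=F, B5=T, B5=F
no size-1 subset reaches all 10 outcomes (best union: 7/10)
no size-2 subset reaches all 10 outcomes (best union: 9/10)
inputs {1, 2, 4} (size 3) cover everything; no size-3 subset with a lexicographically smaller index list covers all 10
Answer: 3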